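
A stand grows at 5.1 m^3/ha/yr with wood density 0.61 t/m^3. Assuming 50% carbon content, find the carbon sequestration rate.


C = 5.1 * 0.61 * 0.5 = 1.5555 ≈ 1.56 t C/ha/yr

1.56 t C/ha/yr


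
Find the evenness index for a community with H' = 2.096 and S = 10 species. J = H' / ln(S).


ln(10) = 2.30259
J = H' / ln(S) = 2.096 / 2.30259 = 0.910279 ≈ 0.9103

0.9103


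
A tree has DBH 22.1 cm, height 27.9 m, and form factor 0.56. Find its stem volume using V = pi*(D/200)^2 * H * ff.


(D/200)^2 = (22.1/200)^2 = 0.1105^2 = 0.01221025
BA = 3.141593 * 0.01221025 = 0.0383596 m^2
V = 0.0383596 * 27.9 * 0.56 = 0.599330 ≈ 0.599 m^3

0.599 m^3


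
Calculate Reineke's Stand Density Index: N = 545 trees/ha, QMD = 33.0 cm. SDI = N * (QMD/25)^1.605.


QMD/25 = 33.0/25 = 1.32
(1.32)^1.605 = exp(1.605 * ln(1.32)) = exp(1.605 * 0.277632) = exp(0.445599) = 1.56143
SDI = 545 * 1.56143 = 850.979 ≈ 851

851


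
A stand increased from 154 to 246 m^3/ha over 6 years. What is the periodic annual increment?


PAI = (V2 - V1) / period = (246 - 154) / 6 = 92 / 6 = 15.3333 ≈ 15.33 m^3/ha/yr

15.33 m^3/ha/yr


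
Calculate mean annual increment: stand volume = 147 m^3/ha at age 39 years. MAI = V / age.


MAI = 147 / 39 = 3.7692 ≈ 3.77 m^3/ha/yr

3.77 m^3/ha/yr


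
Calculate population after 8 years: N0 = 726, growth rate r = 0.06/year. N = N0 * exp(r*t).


r*t = 0.06 * 8 = 0.48
exp(0.48) = 1.61607
N = 726 * 1.61607 = 1173.27 ≈ 1173

1173


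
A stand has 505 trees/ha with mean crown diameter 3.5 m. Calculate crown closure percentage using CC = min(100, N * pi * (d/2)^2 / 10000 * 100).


(d/2)^2 = (3.5/2)^2 = 1.75^2 = 3.0625
Crown area = 3.141593 * 3.0625 = 9.62113 m^2
N * area / 10000 * 100 = 505 * 9.62113 / 10000 * 100 = 48.5867
CC = min(100, 48.5867) = 48.5867 ≈ 48.6%

48.6%


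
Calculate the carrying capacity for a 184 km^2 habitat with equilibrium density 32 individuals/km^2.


K = 32 * 184 = 5888 individuals

5888 individuals


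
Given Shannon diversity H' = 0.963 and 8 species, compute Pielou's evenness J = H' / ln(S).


ln(8) = 2.07944
J = H' / ln(S) = 0.963 / 2.07944 = 0.463105 ≈ 0.4631

0.4631


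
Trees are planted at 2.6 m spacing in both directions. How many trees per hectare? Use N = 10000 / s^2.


N = 10000 / 2.6^2 = 10000 / 6.76 = 1479.29 ≈ 1479 trees/ha

1479 trees/ha


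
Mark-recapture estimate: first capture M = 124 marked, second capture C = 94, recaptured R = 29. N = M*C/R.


N = M * C / R = 124 * 94 / 29 = 11656 / 29 = 401.93 ≈ 402

402 individuals


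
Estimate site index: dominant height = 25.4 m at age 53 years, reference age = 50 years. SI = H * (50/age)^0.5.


50/53 = 0.943396
(0.943396)^0.5 = 0.971286
SI = 25.4 * 0.971286 = 24.6707 ≈ 24.7 m

24.7 m


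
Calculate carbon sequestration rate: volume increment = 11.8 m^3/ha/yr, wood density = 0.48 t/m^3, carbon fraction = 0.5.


C = 11.8 * 0.48 * 0.5 = 2.832 ≈ 2.83 t C/ha/yr

2.83 t C/ha/yr


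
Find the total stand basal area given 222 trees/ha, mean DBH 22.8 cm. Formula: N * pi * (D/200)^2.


(D/200)^2 = (22.8/200)^2 = 0.114^2 = 0.012996
Individual BA = 3.141593 * 0.012996 = 0.0408281 m^2
Stand BA = 222 * 0.0408281 = 9.06384 ≈ 9.06 m^2/ha

9.06 m^2/ha


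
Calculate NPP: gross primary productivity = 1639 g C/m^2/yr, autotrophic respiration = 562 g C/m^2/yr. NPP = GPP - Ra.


NPP = GPP - Ra = 1639 - 562 = 1077 g C/m^2/yr

1077 g C/m^2/yr


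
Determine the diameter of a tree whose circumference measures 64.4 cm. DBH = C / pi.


DBH = C / pi = 64.4 / 3.141593 = 20.4992 ≈ 20.50 cm

20.50 cm


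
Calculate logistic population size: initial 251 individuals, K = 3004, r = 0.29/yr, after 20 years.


(K - N0)/N0 = (3004 - 251)/251 = 2753/251 = 10.9681
r*t = 0.29 * 20 = 5.8; exp(-5.8) = 0.00302755
10.9681 * 0.00302755 = 0.0332065
1 + 0.0332065 = 1.03321
N = 3004 / 1.03321 = 2907.44 ≈ 2907

2907


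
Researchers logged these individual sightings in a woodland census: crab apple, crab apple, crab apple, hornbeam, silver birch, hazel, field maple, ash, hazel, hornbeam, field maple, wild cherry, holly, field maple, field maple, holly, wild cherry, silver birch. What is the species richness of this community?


Total individuals logged = 18
Distinct species (count of individuals): crab apple (3), hornbeam (2), silver birch (2), hazel (2), field maple (4), ash (1), wild cherry (2), holly (2)
Species richness = number of distinct species = 8

8


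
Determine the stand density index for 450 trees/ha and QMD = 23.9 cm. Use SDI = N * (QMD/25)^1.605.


QMD/25 = 23.9/25 = 0.956
(0.956)^1.605 = exp(1.605 * ln(0.956)) = exp(1.605 * (-0.0449974)) = exp(-0.0722208) = 0.930325
SDI = 450 * 0.930325 = 418.646 ≈ 419

419


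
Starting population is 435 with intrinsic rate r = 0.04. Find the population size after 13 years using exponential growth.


r*t = 0.04 * 13 = 0.52
exp(0.52) = 1.68203
N = 435 * 1.68203 = 731.683 ≈ 732

732


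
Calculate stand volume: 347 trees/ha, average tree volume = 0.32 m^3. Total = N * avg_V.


V_stand = 347 * 0.32 = 111.04 ≈ 111.0 m^3/ha

111.0 m^3/ha


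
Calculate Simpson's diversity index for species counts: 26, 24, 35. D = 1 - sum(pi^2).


Total N = 26 + 24 + 35 = 85
Per-species terms:
  p = 26/85 = 0.305882; p^2 = 0.305882^2 = 0.093564
  p = 24/85 = 0.282353; p^2 = 0.282353^2 = 0.079723
  p = 35/85 = 0.411765; p^2 = 0.411765^2 = 0.169550
sum(p^2) = 0.093564 + 0.079723 + 0.169550 = 0.342837
D = 1 - 0.342837 = 0.657163 ≈ 0.6572

0.6572


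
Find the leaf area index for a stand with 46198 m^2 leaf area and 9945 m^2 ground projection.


LAI = 46198 / 9945 = 4.6453 ≈ 4.65

4.65


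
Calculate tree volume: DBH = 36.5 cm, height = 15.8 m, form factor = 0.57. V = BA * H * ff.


(D/200)^2 = (36.5/200)^2 = 0.1825^2 = 0.03330625
BA = 3.141593 * 0.03330625 = 0.104635 m^2
V = 0.104635 * 15.8 * 0.57 = 0.942343 ≈ 0.942 m^3

0.942 m^3


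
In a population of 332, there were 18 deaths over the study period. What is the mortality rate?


Mortality rate = 18 / 332 = 0.054217 ≈ 0.0542

0.0542


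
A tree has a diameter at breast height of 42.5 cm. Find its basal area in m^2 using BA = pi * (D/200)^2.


D/200 = 42.5/200 = 0.2125 m
(D/200)^2 = 0.2125^2 = 0.04515625
BA = 3.141593 * 0.04515625 = 0.141863 ≈ 0.1419 m^2

0.1419 m^2


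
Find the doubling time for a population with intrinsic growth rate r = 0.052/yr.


td = ln(2) / 0.052 = 0.693147 / 0.052 = 13.3298 ≈ 13.3 years

13.3 years


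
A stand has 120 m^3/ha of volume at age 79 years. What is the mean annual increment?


MAI = 120 / 79 = 1.5190 ≈ 1.52 m^3/ha/yr

1.52 m^3/ha/yr


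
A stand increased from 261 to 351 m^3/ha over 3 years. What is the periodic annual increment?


PAI = (V2 - V1) / period = (351 - 261) / 3 = 90 / 3 = 30.00 m^3/ha/yr

30.00 m^3/ha/yr


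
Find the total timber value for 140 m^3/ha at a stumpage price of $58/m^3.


Value = 140 * 58 = $8120/ha

$8120/ha


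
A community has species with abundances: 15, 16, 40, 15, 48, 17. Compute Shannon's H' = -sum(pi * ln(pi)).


Total N = 15 + 16 + 40 + 15 + 48 + 17 = 151
Per-species terms:
  p = 15/151 = 0.099338; ln(p) = -2.309227; p*ln(p) = 0.099338 * (-2.309227) = -0.229394
  p = 16/151 = 0.105960; ln(p) = -2.244694; p*ln(p) = 0.105960 * (-2.244694) = -0.237848
  p = 40/151 = 0.264901; ln(p) = -1.328399; p*ln(p) = 0.264901 * (-1.328399) = -0.351894
  p = 15/151 = 0.099338; ln(p) = -2.309227; p*ln(p) = 0.099338 * (-2.309227) = -0.229394
  p = 48/151 = 0.317881; ln(p) = -1.146078; p*ln(p) = 0.317881 * (-1.146078) = -0.364316
  p = 17/151 = 0.112583; ln(p) = -2.184065; p*ln(p) = 0.112583 * (-2.184065) = -0.245889
sum(p*ln(p)) = (-0.229394) + (-0.237848) + (-0.351894) + (-0.229394) + (-0.364316) + (-0.245889) = -1.658735
H' = -(-1.658735) = 1.658735 ≈ 1.6587

1.6587


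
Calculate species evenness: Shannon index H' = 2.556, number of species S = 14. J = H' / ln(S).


ln(14) = 2.63906
J = H' / ln(S) = 2.556 / 2.63906 = 0.968527 ≈ 0.9685

0.9685


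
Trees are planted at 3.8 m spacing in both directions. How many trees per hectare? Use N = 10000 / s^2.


N = 10000 / 3.8^2 = 10000 / 14.44 = 692.521 ≈ 693 trees/ha

693 trees/ha


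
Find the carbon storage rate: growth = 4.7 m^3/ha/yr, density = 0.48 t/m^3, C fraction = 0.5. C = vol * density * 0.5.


C = 4.7 * 0.48 * 0.5 = 1.128 ≈ 1.13 t C/ha/yr

1.13 t C/ha/yr


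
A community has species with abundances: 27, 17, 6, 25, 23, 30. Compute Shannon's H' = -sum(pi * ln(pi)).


Total N = 27 + 17 + 6 + 25 + 23 + 30 = 128
Per-species terms:
  p = 27/128 = 0.210938; ln(p) = -1.556191; p*ln(p) = 0.210938 * (-1.556191) = -0.328260
  p = 17/128 = 0.132813; ln(p) = -2.018813; p*ln(p) = 0.132813 * (-2.018813) = -0.268125
  p = 6/128 = 0.046875; ln(p) = -3.060271; p*ln(p) = 0.046875 * (-3.060271) = -0.143450
  p = 25/128 = 0.195313; ln(p) = -1.633152; p*ln(p) = 0.195313 * (-1.633152) = -0.318976
  p = 23/128 = 0.179688; ln(p) = -1.716533; p*ln(p) = 0.179688 * (-1.716533) = -0.308440
  p = 30/128 = 0.234375; ln(p) = -1.450833; p*ln(p) = 0.234375 * (-1.450833) = -0.340039
sum(p*ln(p)) = (-0.328260) + (-0.268125) + (-0.143450) + (-0.318976) + (-0.308440) + (-0.340039) = -1.707290
H' = -(-1.707290) = 1.707290 ≈ 1.7073

1.7073


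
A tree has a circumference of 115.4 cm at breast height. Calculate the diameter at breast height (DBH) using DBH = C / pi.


DBH = C / pi = 115.4 / 3.141593 = 36.7330 ≈ 36.73 cm

36.73 cm


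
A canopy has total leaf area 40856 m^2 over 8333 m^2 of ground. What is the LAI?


LAI = 40856 / 8333 = 4.9029 ≈ 4.90

4.90


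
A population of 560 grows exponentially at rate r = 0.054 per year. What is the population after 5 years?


r*t = 0.054 * 5 = 0.27
exp(0.27) = 1.30996
N = 560 * 1.30996 = 733.578 ≈ 734

734


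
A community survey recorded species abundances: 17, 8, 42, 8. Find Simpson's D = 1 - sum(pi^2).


Total N = 17 + 8 + 42 + 8 = 75
Per-species terms:
  p = 17/75 = 0.226667; p^2 = 0.226667^2 = 0.051378
  p = 8/75 = 0.106667; p^2 = 0.106667^2 = 0.011378
  p = 42/75 = 0.560000; p^2 = 0.560000^2 = 0.313600
  p = 8/75 = 0.106667; p^2 = 0.106667^2 = 0.011378
sum(p^2) = 0.051378 + 0.011378 + 0.313600 + 0.011378 = 0.387734
D = 1 - 0.387734 = 0.612266 ≈ 0.6123

0.6123


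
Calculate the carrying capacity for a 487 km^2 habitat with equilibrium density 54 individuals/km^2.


K = 54 * 487 = 26298 individuals

26298 individuals


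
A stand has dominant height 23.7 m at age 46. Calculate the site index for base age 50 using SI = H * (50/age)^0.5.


50/46 = 1.08696
(1.08696)^0.5 = 1.04257
SI = 23.7 * 1.04257 = 24.7089 ≈ 24.7 m

24.7 m


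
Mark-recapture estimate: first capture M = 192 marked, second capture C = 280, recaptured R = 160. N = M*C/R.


N = M * C / R = 192 * 280 / 160 = 53760 / 160 = 336

336 individuals


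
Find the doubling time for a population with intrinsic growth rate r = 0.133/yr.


td = ln(2) / 0.133 = 0.693147 / 0.133 = 5.21163 ≈ 5.2 years

5.2 years


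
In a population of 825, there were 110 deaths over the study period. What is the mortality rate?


Mortality rate = 110 / 825 = 0.133333 ≈ 0.1333

0.1333


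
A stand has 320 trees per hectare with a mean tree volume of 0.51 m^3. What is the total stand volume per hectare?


V_stand = 320 * 0.51 = 163.2 m^3/ha

163.2 m^3/ha


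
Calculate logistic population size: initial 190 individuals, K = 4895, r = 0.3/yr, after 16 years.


(K - N0)/N0 = (4895 - 190)/190 = 4705/190 = 24.7632
r*t = 0.3 * 16 = 4.8; exp(-4.8) = 0.00822975
24.7632 * 0.00822975 = 0.203795
1 + 0.203795 = 1.20380
N = 4895 / 1.20380 = 4066.29 ≈ 4066

4066


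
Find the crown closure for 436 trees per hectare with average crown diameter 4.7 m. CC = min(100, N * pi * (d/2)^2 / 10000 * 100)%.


(d/2)^2 = (4.7/2)^2 = 2.35^2 = 5.5225
Crown area = 3.141593 * 5.5225 = 17.3494 m^2
N * area / 10000 * 100 = 436 * 17.3494 / 10000 * 100 = 75.6434
CC = min(100, 75.6434) = 75.6434 ≈ 75.6%

75.6%


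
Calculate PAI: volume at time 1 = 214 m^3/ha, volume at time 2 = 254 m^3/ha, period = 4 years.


PAI = (V2 - V1) / period = (254 - 214) / 4 = 40 / 4 = 10.00 m^3/ha/yr

10.00 m^3/ha/yr


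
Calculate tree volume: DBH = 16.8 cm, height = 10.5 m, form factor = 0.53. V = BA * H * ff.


(D/200)^2 = (16.8/200)^2 = 0.084^2 = 0.007056
BA = 3.141593 * 0.007056 = 0.0221671 m^2
V = 0.0221671 * 10.5 * 0.53 = 0.123360 ≈ 0.123 m^3

0.123 m^3


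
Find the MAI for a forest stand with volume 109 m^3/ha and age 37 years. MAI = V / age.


MAI = 109 / 37 = 2.9459 ≈ 2.95 m^3/ha/yr

2.95 m^3/ha/yr


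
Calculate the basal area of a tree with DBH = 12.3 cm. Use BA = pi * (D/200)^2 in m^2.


D/200 = 12.3/200 = 0.0615 m
(D/200)^2 = 0.0615^2 = 0.00378225
BA = 3.141593 * 0.00378225 = 0.0118823 ≈ 0.0119 m^2

0.0119 m^2


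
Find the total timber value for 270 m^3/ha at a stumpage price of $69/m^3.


Value = 270 * 69 = $18630/ha

$18630/ha


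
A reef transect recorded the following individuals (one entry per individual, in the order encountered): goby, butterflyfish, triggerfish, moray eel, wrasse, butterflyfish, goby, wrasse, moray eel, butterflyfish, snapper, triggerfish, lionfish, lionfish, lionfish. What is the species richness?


Total individuals logged = 15
Distinct species (count of individuals): goby (2), butterflyfish (3), triggerfish (2), moray eel (2), wrasse (2), snapper (1), lionfish (3)
Species richness = number of distinct species = 7

7


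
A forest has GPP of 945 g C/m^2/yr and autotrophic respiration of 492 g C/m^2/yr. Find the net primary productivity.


NPP = GPP - Ra = 945 - 492 = 453 g C/m^2/yr

453 g C/m^2/yr


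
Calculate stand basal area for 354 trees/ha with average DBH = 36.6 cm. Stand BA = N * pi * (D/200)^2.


(D/200)^2 = (36.6/200)^2 = 0.183^2 = 0.033489
Individual BA = 3.141593 * 0.033489 = 0.105209 m^2
Stand BA = 354 * 0.105209 = 37.2440 ≈ 37.24 m^2/ha

37.24 m^2/ha


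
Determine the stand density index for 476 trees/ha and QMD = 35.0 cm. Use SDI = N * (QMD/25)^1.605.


QMD/25 = 35.0/25 = 1.4
(1.4)^1.605 = exp(1.605 * ln(1.4)) = exp(1.605 * 0.336472) = exp(0.540038) = 1.71607
SDI = 476 * 1.71607 = 816.849 ≈ 817

817


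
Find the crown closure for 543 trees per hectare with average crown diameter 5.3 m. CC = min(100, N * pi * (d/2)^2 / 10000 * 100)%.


(d/2)^2 = (5.3/2)^2 = 2.65^2 = 7.0225
Crown area = 3.141593 * 7.0225 = 22.0618 m^2
N * area / 10000 * 100 = 543 * 22.0618 / 10000 * 100 = 119.796
CC = min(100, 119.796) = 100%

100%


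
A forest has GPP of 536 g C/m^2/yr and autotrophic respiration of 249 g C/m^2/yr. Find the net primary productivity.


NPP = GPP - Ra = 536 - 249 = 287 g C/m^2/yr

287 g C/m^2/yr


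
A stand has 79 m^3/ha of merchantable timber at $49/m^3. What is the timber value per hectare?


Value = 79 * 49 = $3871/ha

$3871/ha


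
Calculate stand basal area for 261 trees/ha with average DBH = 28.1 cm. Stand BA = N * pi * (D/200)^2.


(D/200)^2 = (28.1/200)^2 = 0.1405^2 = 0.01974025
Individual BA = 3.141593 * 0.01974025 = 0.0620158 m^2
Stand BA = 261 * 0.0620158 = 16.1861 ≈ 16.19 m^2/ha

16.19 m^2/ha


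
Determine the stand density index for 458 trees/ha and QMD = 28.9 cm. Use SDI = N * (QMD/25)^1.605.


QMD/25 = 28.9/25 = 1.156
(1.156)^1.605 = exp(1.605 * ln(1.156)) = exp(1.605 * 0.144966) = exp(0.232670) = 1.26196
SDI = 458 * 1.26196 = 577.978 ≈ 578

578


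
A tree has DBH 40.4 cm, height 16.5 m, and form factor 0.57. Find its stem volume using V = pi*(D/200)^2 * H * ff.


(D/200)^2 = (40.4/200)^2 = 0.202^2 = 0.040804
BA = 3.141593 * 0.040804 = 0.128190 m^2
V = 0.128190 * 16.5 * 0.57 = 1.20563 ≈ 1.206 m^3

1.206 m^3


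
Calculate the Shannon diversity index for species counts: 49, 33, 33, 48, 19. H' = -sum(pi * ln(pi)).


Total N = 49 + 33 + 33 + 48 + 19 = 182
Per-species terms:
  p = 49/182 = 0.269231; ln(p) = -1.312186; p*ln(p) = 0.269231 * (-1.312186) = -0.353281
  p = 33/182 = 0.181319; ln(p) = -1.707497; p*ln(p) = 0.181319 * (-1.707497) = -0.309602
  p = 33/182 = 0.181319; ln(p) = -1.707497; p*ln(p) = 0.181319 * (-1.707497) = -0.309602
  p = 48/182 = 0.263736; ln(p) = -1.332807; p*ln(p) = 0.263736 * (-1.332807) = -0.351509
  p = 19/182 = 0.104396; ln(p) = -2.259564; p*ln(p) = 0.104396 * (-2.259564) = -0.235889
sum(p*ln(p)) = (-0.353281) + (-0.309602) + (-0.309602) + (-0.351509) + (-0.235889) = -1.559883
H' = -(-1.559883) = 1.559883 ≈ 1.5599

1.5599


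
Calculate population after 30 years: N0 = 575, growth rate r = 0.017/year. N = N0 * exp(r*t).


r*t = 0.017 * 30 = 0.51
exp(0.51) = 1.66529
N = 575 * 1.66529 = 957.542 ≈ 958

958


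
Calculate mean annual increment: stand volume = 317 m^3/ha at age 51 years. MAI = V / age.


MAI = 317 / 51 = 6.2157 ≈ 6.22 m^3/ha/yr

6.22 m^3/ha/yr


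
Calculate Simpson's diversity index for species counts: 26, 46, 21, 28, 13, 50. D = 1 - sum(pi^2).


Total N = 26 + 46 + 21 + 28 + 13 + 50 = 184
Per-species terms:
  p = 26/184 = 0.141304; p^2 = 0.141304^2 = 0.019967
  p = 46/184 = 0.250000; p^2 = 0.250000^2 = 0.062500
  p = 21/184 = 0.114130; p^2 = 0.114130^2 = 0.013026
  p = 28/184 = 0.152174; p^2 = 0.152174^2 = 0.023157
  p = 13/184 = 0.070652; p^2 = 0.070652^2 = 0.004992
  p = 50/184 = 0.271739; p^2 = 0.271739^2 = 0.073842
sum(p^2) = 0.019967 + 0.062500 + 0.013026 + 0.023157 + 0.004992 + 0.073842 = 0.197484
D = 1 - 0.197484 = 0.802516 ≈ 0.8025

0.8025


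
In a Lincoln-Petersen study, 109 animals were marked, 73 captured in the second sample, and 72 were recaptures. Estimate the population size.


N = M * C / R = 109 * 73 / 72 = 7957 / 72 = 110.51 ≈ 111

111 individuals


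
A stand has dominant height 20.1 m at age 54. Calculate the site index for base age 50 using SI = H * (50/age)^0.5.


50/54 = 0.925926
(0.925926)^0.5 = 0.962250
SI = 20.1 * 0.962250 = 19.3412 ≈ 19.3 m

19.3 m


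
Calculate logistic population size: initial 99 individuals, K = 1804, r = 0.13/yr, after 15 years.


(K - N0)/N0 = (1804 - 99)/99 = 1705/99 = 17.2222
r*t = 0.13 * 15 = 1.95; exp(-1.95) = 0.142274
17.2222 * 0.142274 = 2.45027
1 + 2.45027 = 3.45027
N = 1804 / 3.45027 = 522.858 ≈ 523

523


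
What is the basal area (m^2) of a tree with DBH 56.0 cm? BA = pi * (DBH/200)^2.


D/200 = 56.0/200 = 0.28 m
(D/200)^2 = 0.28^2 = 0.0784
BA = 3.141593 * 0.0784 = 0.246301 ≈ 0.2463 m^2

0.2463 m^2


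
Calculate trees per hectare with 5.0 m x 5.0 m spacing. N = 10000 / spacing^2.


N = 10000 / 5.0^2 = 10000 / 25 = 400.000 ≈ 400 trees/ha

400 trees/ha


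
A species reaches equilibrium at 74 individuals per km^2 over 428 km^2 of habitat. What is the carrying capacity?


K = 74 * 428 = 31672 individuals

31672 individuals


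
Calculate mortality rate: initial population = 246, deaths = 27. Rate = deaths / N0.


Mortality rate = 27 / 246 = 0.109756 ≈ 0.1098

0.1098


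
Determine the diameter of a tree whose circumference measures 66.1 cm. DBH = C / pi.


DBH = C / pi = 66.1 / 3.141593 = 21.0403 ≈ 21.04 cm

21.04 cm


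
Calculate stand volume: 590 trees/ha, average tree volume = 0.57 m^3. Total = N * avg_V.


V_stand = 590 * 0.57 = 336.3 m^3/ha

336.3 m^3/ha


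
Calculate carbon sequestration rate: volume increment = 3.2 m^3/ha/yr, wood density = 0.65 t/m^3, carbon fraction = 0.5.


C = 3.2 * 0.65 * 0.5 = 1.04 t C/ha/yr

1.04 t C/ha/yr


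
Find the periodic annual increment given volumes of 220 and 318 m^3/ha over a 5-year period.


PAI = (V2 - V1) / period = (318 - 220) / 5 = 98 / 5 = 19.60 m^3/ha/yr

19.60 m^3/ha/yr


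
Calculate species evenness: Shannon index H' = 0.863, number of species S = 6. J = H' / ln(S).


ln(6) = 1.79176
J = H' / ln(S) = 0.863 / 1.79176 = 0.481649 ≈ 0.4816

0.4816


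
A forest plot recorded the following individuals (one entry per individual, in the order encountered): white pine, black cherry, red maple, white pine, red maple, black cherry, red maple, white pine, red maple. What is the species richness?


Total individuals logged = 9
Distinct species (count of individuals): white pine (3), black cherry (2), red maple (4)
Species richness = number of distinct species = 3

3


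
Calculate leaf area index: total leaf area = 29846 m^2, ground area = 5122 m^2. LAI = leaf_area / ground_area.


LAI = 29846 / 5122 = 5.8270 ≈ 5.83

5.83


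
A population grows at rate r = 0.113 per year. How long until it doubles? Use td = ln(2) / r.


td = ln(2) / 0.113 = 0.693147 / 0.113 = 6.13404 ≈ 6.1 years

6.1 years


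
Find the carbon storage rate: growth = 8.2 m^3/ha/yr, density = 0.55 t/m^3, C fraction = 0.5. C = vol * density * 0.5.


C = 8.2 * 0.55 * 0.5 = 2.255 ≈ 2.26 t C/ha/yr

2.26 t C/ha/yr


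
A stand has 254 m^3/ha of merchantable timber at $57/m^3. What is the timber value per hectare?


Value = 254 * 57 = $14478/ha

$14478/ha


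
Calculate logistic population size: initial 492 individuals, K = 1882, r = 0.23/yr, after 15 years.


(K - N0)/N0 = (1882 - 492)/492 = 1390/492 = 2.82520
r*t = 0.23 * 15 = 3.45; exp(-3.45) = 0.0317456
2.82520 * 0.0317456 = 0.0896877
1 + 0.0896877 = 1.08969
N = 1882 / 1.08969 = 1727.10 ≈ 1727

1727


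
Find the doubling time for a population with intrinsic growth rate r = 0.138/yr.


td = ln(2) / 0.138 = 0.693147 / 0.138 = 5.02280 ≈ 5.0 years

5.0 years


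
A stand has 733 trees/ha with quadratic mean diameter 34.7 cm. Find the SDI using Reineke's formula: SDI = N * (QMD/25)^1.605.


QMD/25 = 34.7/25 = 1.388
(1.388)^1.605 = exp(1.605 * ln(1.388)) = exp(1.605 * 0.327864) = exp(0.526222) = 1.69253
SDI = 733 * 1.69253 = 1240.62 ≈ 1241

1241


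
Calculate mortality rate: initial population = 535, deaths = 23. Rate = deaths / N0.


Mortality rate = 23 / 535 = 0.042991 ≈ 0.0430

0.0430


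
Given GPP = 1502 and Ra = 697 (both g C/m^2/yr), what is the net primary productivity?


NPP = GPP - Ra = 1502 - 697 = 805 g C/m^2/yr

805 g C/m^2/yr


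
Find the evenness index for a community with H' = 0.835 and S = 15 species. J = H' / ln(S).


ln(15) = 2.70805
J = H' / ln(S) = 0.835 / 2.70805 = 0.308340 ≈ 0.3083

0.3083


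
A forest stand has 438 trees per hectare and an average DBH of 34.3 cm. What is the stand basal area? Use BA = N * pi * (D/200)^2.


(D/200)^2 = (34.3/200)^2 = 0.1715^2 = 0.02941225
Individual BA = 3.141593 * 0.02941225 = 0.0924013 m^2
Stand BA = 438 * 0.0924013 = 40.4718 ≈ 40.47 m^2/ha

40.47 m^2/ha


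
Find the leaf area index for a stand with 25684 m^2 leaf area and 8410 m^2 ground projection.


LAI = 25684 / 8410 = 3.0540 ≈ 3.05

3.05


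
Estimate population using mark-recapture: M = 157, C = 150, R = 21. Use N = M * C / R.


N = M * C / R = 157 * 150 / 21 = 23550 / 21 = 1121.43 ≈ 1121

1121 individuals


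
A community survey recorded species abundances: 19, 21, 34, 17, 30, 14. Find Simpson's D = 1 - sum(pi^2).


Total N = 19 + 21 + 34 + 17 + 30 + 14 = 135
Per-species terms:
  p = 19/135 = 0.140741; p^2 = 0.140741^2 = 0.019808
  p = 21/135 = 0.155556; p^2 = 0.155556^2 = 0.024198
  p = 34/135 = 0.251852; p^2 = 0.251852^2 = 0.063429
  p = 17/135 = 0.125926; p^2 = 0.125926^2 = 0.015857
  p = 30/135 = 0.222222; p^2 = 0.222222^2 = 0.049383
  p = 14/135 = 0.103704; p^2 = 0.103704^2 = 0.010755
sum(p^2) = 0.019808 + 0.024198 + 0.063429 + 0.015857 + 0.049383 + 0.010755 = 0.183430
D = 1 - 0.183430 = 0.816570 ≈ 0.8166

0.8166


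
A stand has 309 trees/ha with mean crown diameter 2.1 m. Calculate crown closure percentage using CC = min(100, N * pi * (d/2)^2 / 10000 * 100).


(d/2)^2 = (2.1/2)^2 = 1.05^2 = 1.1025
Crown area = 3.141593 * 1.1025 = 3.46361 m^2
N * area / 10000 * 100 = 309 * 3.46361 / 10000 * 100 = 10.7026
CC = min(100, 10.7026) = 10.7026 ≈ 10.7%

10.7%


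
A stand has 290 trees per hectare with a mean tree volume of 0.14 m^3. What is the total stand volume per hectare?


V_stand = 290 * 0.14 = 40.6 m^3/ha

40.6 m^3/ha


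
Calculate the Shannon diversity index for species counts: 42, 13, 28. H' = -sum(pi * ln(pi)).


Total N = 42 + 13 + 28 = 83
Per-species terms:
  p = 42/83 = 0.506024; ln(p) = -0.681171; p*ln(p) = 0.506024 * (-0.681171) = -0.344689
  p = 13/83 = 0.156627; ln(p) = -1.853888; p*ln(p) = 0.156627 * (-1.853888) = -0.290369
  p = 28/83 = 0.337349; ln(p) = -1.086637; p*ln(p) = 0.337349 * (-1.086637) = -0.366576
sum(p*ln(p)) = (-0.344689) + (-0.290369) + (-0.366576) = -1.001634
H' = -(-1.001634) = 1.001634 ≈ 1.0016

1.0016


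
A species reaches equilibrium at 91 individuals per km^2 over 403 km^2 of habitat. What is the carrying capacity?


K = 91 * 403 = 36673 individuals

36673 individuals


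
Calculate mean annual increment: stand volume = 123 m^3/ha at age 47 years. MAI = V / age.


MAI = 123 / 47 = 2.6170 ≈ 2.62 m^3/ha/yr

2.62 m^3/ha/yr


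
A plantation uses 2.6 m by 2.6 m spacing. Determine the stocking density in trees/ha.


N = 10000 / 2.6^2 = 10000 / 6.76 = 1479.29 ≈ 1479 trees/ha

1479 trees/ha


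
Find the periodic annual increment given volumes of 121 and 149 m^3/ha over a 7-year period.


PAI = (V2 - V1) / period = (149 - 121) / 7 = 28 / 7 = 4.00 m^3/ha/yr

4.00 m^3/ha/yr


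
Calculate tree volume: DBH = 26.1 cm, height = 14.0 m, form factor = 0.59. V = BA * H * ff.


(D/200)^2 = (26.1/200)^2 = 0.1305^2 = 0.01703025
BA = 3.141593 * 0.01703025 = 0.0535021 m^2
V = 0.0535021 * 14.0 * 0.59 = 0.441927 ≈ 0.442 m^3

0.442 m^3


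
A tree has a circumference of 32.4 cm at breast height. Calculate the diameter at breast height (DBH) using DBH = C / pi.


DBH = C / pi = 32.4 / 3.141593 = 10.3132 ≈ 10.31 cm

10.31 cm


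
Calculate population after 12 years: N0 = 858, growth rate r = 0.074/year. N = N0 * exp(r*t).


r*t = 0.074 * 12 = 0.888
exp(0.888) = 2.43026
N = 858 * 2.43026 = 2085.16 ≈ 2085

2085


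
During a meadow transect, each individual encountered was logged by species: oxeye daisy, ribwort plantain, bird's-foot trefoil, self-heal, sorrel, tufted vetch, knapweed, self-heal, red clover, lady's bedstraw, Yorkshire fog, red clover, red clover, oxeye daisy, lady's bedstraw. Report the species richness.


Total individuals logged = 15
Distinct species (count of individuals): oxeye daisy (2), ribwort plantain (1), bird's-foot trefoil (1), self-heal (2), sorrel (1), tufted vetch (1), knapweed (1), red clover (3), lady's bedstraw (2), Yorkshire fog (1)
Species richness = number of distinct species = 10

10


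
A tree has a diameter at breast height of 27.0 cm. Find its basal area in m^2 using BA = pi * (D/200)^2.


D/200 = 27.0/200 = 0.135 m
(D/200)^2 = 0.135^2 = 0.018225
BA = 3.141593 * 0.018225 = 0.0572555 ≈ 0.0573 m^2

0.0573 m^2


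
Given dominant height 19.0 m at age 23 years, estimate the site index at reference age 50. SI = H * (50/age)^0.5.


50/23 = 2.17391
(2.17391)^0.5 = 1.47442
SI = 19.0 * 1.47442 = 28.0140 ≈ 28.0 m

28.0 m


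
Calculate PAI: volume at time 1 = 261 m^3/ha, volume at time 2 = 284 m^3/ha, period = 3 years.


PAI = (V2 - V1) / period = (284 - 261) / 3 = 23 / 3 = 7.6667 ≈ 7.67 m^3/ha/yr

7.67 m^3/ha/yr


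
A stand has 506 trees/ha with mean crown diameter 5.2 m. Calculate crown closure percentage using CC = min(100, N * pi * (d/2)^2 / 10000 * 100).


(d/2)^2 = (5.2/2)^2 = 2.6^2 = 6.76
Crown area = 3.141593 * 6.76 = 21.2372 m^2
N * area / 10000 * 100 = 506 * 21.2372 / 10000 * 100 = 107.460
CC = min(100, 107.460) = 100%

100%


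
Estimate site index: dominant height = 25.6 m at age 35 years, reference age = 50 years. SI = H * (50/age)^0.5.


50/35 = 1.42857
(1.42857)^0.5 = 1.19523
SI = 25.6 * 1.19523 = 30.5979 ≈ 30.6 m

30.6 m


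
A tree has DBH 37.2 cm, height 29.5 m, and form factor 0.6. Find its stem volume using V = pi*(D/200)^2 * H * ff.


(D/200)^2 = (37.2/200)^2 = 0.186^2 = 0.034596
BA = 3.141593 * 0.034596 = 0.108687 m^2
V = 0.108687 * 29.5 * 0.6 = 1.92376 ≈ 1.924 m^3

1.924 m^3


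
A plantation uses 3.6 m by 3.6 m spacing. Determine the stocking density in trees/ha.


N = 10000 / 3.6^2 = 10000 / 12.96 = 771.605 ≈ 772 trees/ha

772 trees/ha


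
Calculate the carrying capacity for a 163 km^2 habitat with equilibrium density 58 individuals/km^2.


K = 58 * 163 = 9454 individuals

9454 individuals


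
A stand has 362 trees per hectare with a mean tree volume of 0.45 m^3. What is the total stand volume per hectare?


V_stand = 362 * 0.45 = 162.9 m^3/ha

162.9 m^3/ha


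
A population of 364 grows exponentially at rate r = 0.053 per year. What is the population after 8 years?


r*t = 0.053 * 8 = 0.424
exp(0.424) = 1.52806
N = 364 * 1.52806 = 556.214 ≈ 556

556


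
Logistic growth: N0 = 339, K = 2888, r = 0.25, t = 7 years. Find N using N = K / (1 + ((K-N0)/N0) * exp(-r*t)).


(K - N0)/N0 = (2888 - 339)/339 = 2549/339 = 7.51917
r*t = 0.25 * 7 = 1.75; exp(-1.75) = 0.173774
7.51917 * 0.173774 = 1.30664
1 + 1.30664 = 2.30664
N = 2888 / 2.30664 = 1252.04 ≈ 1252

1252


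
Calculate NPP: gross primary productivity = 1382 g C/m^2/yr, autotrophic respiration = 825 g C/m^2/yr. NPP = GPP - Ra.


NPP = GPP - Ra = 1382 - 825 = 557 g C/m^2/yr

557 g C/m^2/yr


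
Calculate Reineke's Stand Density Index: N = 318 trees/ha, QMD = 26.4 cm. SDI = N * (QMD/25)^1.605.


QMD/25 = 26.4/25 = 1.056
(1.056)^1.605 = exp(1.605 * ln(1.056)) = exp(1.605 * 0.0544882) = exp(0.0874536) = 1.09139
SDI = 318 * 1.09139 = 347.062 ≈ 347

347


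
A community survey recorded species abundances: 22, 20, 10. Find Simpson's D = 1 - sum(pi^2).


Total N = 22 + 20 + 10 = 52
Per-species terms:
  p = 22/52 = 0.423077; p^2 = 0.423077^2 = 0.178994
  p = 20/52 = 0.384615; p^2 = 0.384615^2 = 0.147929
  p = 10/52 = 0.192308; p^2 = 0.192308^2 = 0.036982
sum(p^2) = 0.178994 + 0.147929 + 0.036982 = 0.363905
D = 1 - 0.363905 = 0.636095 ≈ 0.6361

0.6361


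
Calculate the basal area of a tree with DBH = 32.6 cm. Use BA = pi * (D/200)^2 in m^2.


D/200 = 32.6/200 = 0.163 m
(D/200)^2 = 0.163^2 = 0.026569
BA = 3.141593 * 0.026569 = 0.0834690 ≈ 0.0835 m^2

0.0835 m^2


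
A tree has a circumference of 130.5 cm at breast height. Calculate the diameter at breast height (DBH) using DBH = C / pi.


DBH = C / pi = 130.5 / 3.141593 = 41.5394 ≈ 41.54 cm

41.54 cm


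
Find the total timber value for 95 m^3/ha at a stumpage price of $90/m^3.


Value = 95 * 90 = $8550/ha

$8550/ha


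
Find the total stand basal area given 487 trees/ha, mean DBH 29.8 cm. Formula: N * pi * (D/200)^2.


(D/200)^2 = (29.8/200)^2 = 0.149^2 = 0.022201
Individual BA = 3.141593 * 0.022201 = 0.0697465 m^2
Stand BA = 487 * 0.0697465 = 33.9665 ≈ 33.97 m^2/ha

33.97 m^2/ha


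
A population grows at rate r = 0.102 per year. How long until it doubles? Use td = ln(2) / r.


td = ln(2) / 0.102 = 0.693147 / 0.102 = 6.79556 ≈ 6.8 years

6.8 years


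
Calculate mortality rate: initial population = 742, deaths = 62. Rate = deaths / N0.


Mortality rate = 62 / 742 = 0.083558 ≈ 0.0836

0.0836


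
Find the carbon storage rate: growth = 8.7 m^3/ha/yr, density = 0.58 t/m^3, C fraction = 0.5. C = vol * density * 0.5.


C = 8.7 * 0.58 * 0.5 = 2.523 ≈ 2.52 t C/ha/yr

2.52 t C/ha/yr


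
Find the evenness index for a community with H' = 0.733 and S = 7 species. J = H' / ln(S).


ln(7) = 1.94591
J = H' / ln(S) = 0.733 / 1.94591 = 0.376688 ≈ 0.3767

0.3767


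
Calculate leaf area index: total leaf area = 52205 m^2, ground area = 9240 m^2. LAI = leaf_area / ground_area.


LAI = 52205 / 9240 = 5.6499 ≈ 5.65

5.65


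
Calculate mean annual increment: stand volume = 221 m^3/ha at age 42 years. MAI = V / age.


MAI = 221 / 42 = 5.2619 ≈ 5.26 m^3/ha/yr

5.26 m^3/ha/yr


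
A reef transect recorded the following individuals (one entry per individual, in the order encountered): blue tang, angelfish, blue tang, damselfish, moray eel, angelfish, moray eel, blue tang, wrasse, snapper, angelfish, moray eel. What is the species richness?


Total individuals logged = 12
Distinct species (count of individuals): blue tang (3), angelfish (3), damselfish (1), moray eel (3), wrasse (1), snapper (1)
Species richness = number of distinct species = 6

6


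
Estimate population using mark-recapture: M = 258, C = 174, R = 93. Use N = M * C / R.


N = M * C / R = 258 * 174 / 93 = 44892 / 93 = 482.71 ≈ 483

483 individuals


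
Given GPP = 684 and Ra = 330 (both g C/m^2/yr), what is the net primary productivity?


NPP = GPP - Ra = 684 - 330 = 354 g C/m^2/yr

354 g C/m^2/yr


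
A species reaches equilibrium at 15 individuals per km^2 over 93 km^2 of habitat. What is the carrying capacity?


K = 15 * 93 = 1395 individuals

1395 individuals


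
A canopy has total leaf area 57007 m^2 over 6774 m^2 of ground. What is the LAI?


LAI = 57007 / 6774 = 8.4156 ≈ 8.42

8.42


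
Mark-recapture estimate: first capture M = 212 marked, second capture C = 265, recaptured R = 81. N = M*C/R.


N = M * C / R = 212 * 265 / 81 = 56180 / 81 = 693.58 ≈ 694

694 individuals


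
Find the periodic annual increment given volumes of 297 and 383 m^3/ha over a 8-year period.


PAI = (V2 - V1) / period = (383 - 297) / 8 = 86 / 8 = 10.75 m^3/ha/yr

10.75 m^3/ha/yr


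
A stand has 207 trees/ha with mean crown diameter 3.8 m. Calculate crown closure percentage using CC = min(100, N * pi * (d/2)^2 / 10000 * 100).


(d/2)^2 = (3.8/2)^2 = 1.9^2 = 3.61
Crown area = 3.141593 * 3.61 = 11.3412 m^2
N * area / 10000 * 100 = 207 * 11.3412 / 10000 * 100 = 23.4763
CC = min(100, 23.4763) = 23.4763 ≈ 23.5%

23.5%


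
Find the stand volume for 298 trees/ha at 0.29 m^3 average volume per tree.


V_stand = 298 * 0.29 = 86.42 ≈ 86.4 m^3/ha

86.4 m^3/ha


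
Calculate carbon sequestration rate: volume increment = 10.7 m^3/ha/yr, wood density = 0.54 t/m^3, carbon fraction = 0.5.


C = 10.7 * 0.54 * 0.5 = 2.889 ≈ 2.89 t C/ha/yr

2.89 t C/ha/yr


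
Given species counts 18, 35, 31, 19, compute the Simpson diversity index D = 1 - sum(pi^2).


Total N = 18 + 35 + 31 + 19 = 103
Per-species terms:
  p = 18/103 = 0.174757; p^2 = 0.174757^2 = 0.030540
  p = 35/103 = 0.339806; p^2 = 0.339806^2 = 0.115468
  p = 31/103 = 0.300971; p^2 = 0.300971^2 = 0.090584
  p = 19/103 = 0.184466; p^2 = 0.184466^2 = 0.034028
sum(p^2) = 0.030540 + 0.115468 + 0.090584 + 0.034028 = 0.270620
D = 1 - 0.270620 = 0.729380 ≈ 0.7294

0.7294


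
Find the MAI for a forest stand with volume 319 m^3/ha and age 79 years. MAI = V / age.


MAI = 319 / 79 = 4.0380 ≈ 4.04 m^3/ha/yr

4.04 m^3/ha/yr


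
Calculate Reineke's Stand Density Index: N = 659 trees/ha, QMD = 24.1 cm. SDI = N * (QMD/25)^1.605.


QMD/25 = 24.1/25 = 0.964
(0.964)^1.605 = exp(1.605 * ln(0.964)) = exp(1.605 * (-0.0366640)) = exp(-0.0588457) = 0.942852
SDI = 659 * 0.942852 = 621.339 ≈ 621

621


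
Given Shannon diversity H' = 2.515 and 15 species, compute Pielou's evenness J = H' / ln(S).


ln(15) = 2.70805
J = H' / ln(S) = 2.515 / 2.70805 = 0.928713 ≈ 0.9287

0.9287


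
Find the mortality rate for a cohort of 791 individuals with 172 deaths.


Mortality rate = 172 / 791 = 0.217446 ≈ 0.2174

0.2174


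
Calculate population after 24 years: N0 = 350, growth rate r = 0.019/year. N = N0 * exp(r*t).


r*t = 0.019 * 24 = 0.456
exp(0.456) = 1.57775
N = 350 * 1.57775 = 552.213 ≈ 552

552


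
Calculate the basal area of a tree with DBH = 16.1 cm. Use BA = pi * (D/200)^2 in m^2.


D/200 = 16.1/200 = 0.0805 m
(D/200)^2 = 0.0805^2 = 0.00648025
BA = 3.141593 * 0.00648025 = 0.0203583 ≈ 0.0204 m^2

0.0204 m^2


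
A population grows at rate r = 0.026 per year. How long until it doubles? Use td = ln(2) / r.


td = ln(2) / 0.026 = 0.693147 / 0.026 = 26.6595 ≈ 26.7 years

26.7 years


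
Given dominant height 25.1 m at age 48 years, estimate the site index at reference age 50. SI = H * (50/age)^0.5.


50/48 = 1.04167
(1.04167)^0.5 = 1.02062
SI = 25.1 * 1.02062 = 25.6176 ≈ 25.6 m

25.6 m


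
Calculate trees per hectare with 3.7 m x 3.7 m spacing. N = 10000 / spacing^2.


N = 10000 / 3.7^2 = 10000 / 13.69 = 730.460 ≈ 730 trees/ha

730 trees/ha


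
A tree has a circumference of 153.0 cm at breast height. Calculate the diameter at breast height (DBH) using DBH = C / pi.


DBH = C / pi = 153.0 / 3.141593 = 48.7014 ≈ 48.70 cm

48.70 cm


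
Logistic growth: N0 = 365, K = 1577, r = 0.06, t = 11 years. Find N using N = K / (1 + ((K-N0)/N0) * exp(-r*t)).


(K - N0)/N0 = (1577 - 365)/365 = 1212/365 = 3.32055
r*t = 0.06 * 11 = 0.66; exp(-0.66) = 0.516851
3.32055 * 0.516851 = 1.71623
1 + 1.71623 = 2.71623
N = 1577 / 2.71623 = 580.584 ≈ 581

581


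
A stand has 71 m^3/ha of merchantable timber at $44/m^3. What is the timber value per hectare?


Value = 71 * 44 = $3124/ha

$3124/ha


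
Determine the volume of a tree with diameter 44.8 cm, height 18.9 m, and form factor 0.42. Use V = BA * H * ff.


(D/200)^2 = (44.8/200)^2 = 0.224^2 = 0.050176
BA = 3.141593 * 0.050176 = 0.157633 m^2
V = 0.157633 * 18.9 * 0.42 = 1.25129 ≈ 1.251 m^3

1.251 m^3


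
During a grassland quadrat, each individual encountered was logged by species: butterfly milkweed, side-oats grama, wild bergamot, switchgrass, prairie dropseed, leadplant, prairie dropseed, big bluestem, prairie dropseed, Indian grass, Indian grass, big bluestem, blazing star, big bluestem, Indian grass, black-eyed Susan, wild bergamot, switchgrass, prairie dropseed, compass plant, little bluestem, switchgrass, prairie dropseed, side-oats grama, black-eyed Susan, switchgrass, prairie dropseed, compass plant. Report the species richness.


Total individuals logged = 28
Distinct species (count of individuals): butterfly milkweed (1), side-oats grama (2), wild bergamot (2), switchgrass (4), prairie dropseed (6), leadplant (1), big bluestem (3), Indian grass (3), blazing star (1), black-eyed Susan (2), compass plant (2), little bluestem (1)
Species richness = number of distinct species = 12

12


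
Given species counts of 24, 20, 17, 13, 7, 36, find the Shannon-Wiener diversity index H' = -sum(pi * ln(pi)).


Total N = 24 + 20 + 17 + 13 + 7 + 36 = 117
Per-species terms:
  p = 24/117 = 0.205128; ln(p) = -1.584121; p*ln(p) = 0.205128 * (-1.584121) = -0.324948
  p = 20/117 = 0.170940; ln(p) = -1.766443; p*ln(p) = 0.170940 * (-1.766443) = -0.301956
  p = 17/117 = 0.145299; ln(p) = -1.928962; p*ln(p) = 0.145299 * (-1.928962) = -0.280276
  p = 13/117 = 0.111111; ln(p) = -2.197226; p*ln(p) = 0.111111 * (-2.197226) = -0.244136
  p = 7/117 = 0.059829; ln(p) = -2.816265; p*ln(p) = 0.059829 * (-2.816265) = -0.168494
  p = 36/117 = 0.307692; ln(p) = -1.178656; p*ln(p) = 0.307692 * (-1.178656) = -0.362663
sum(p*ln(p)) = (-0.324948) + (-0.301956) + (-0.280276) + (-0.244136) + (-0.168494) + (-0.362663) = -1.682473
H' = -(-1.682473) = 1.682473 ≈ 1.6825

1.6825


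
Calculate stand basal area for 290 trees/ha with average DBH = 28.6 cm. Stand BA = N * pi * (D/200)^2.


(D/200)^2 = (28.6/200)^2 = 0.143^2 = 0.020449
Individual BA = 3.141593 * 0.020449 = 0.0642424 m^2
Stand BA = 290 * 0.0642424 = 18.6303 ≈ 18.63 m^2/ha

18.63 m^2/ha


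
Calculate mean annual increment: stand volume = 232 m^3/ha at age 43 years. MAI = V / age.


MAI = 232 / 43 = 5.3953 ≈ 5.40 m^3/ha/yr

5.40 m^3/ha/yr


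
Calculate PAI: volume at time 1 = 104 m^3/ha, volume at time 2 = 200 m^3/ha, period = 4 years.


PAI = (V2 - V1) / period = (200 - 104) / 4 = 96 / 4 = 24.00 m^3/ha/yr

24.00 m^3/ha/yr


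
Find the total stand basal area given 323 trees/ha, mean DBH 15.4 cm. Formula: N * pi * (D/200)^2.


(D/200)^2 = (15.4/200)^2 = 0.077^2 = 0.005929
Individual BA = 3.141593 * 0.005929 = 0.0186265 m^2
Stand BA = 323 * 0.0186265 = 6.01636 ≈ 6.02 m^2/ha

6.02 m^2/ha
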